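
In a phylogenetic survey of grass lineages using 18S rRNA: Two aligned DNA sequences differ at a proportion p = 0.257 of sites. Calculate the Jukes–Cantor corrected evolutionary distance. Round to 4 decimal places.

d = −(3/4) ln(1 − 4p/3) = −0.75 ln(1 − 0.342667) = −0.75 ln(0.657333)
  = −0.75 × (-0.419565) = 0.314674 substitutions/site.

0.3147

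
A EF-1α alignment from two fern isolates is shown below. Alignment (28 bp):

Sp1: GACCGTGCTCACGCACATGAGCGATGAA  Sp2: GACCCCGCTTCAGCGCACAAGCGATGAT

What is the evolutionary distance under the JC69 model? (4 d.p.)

The sequences differ at 9 of 28 sites (5, 6, 10, 11, 12, 15, 18, 19, 28), so p = 9/28 ≈ 0.321429.
d = −(3/4) ln(1 − 4p/3) = −0.75 ln(1 − 0.428572) = −0.75 ln(0.571428)
  = −0.75 × (-0.559617) = 0.419713 substitutions/site.

0.4197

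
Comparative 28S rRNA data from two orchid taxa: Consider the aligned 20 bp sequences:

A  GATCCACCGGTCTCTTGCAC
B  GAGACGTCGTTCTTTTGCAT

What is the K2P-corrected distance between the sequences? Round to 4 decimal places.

0.4884

Of 20 sites, 4 differences are transitions and 3 are transversions, so P = 4/20 = 0.2 and Q = 3/20 = 0.15.
Under the Kimura two-parameter model, d = −½ ln(1 − 2P − Q) − ¼ ln(1 − 2Q).
1 − 2P − Q = 0.45, giving −½ ln(0.45) = 0.399254.
1 − 2Q = 0.7, giving −¼ ln(0.7) = 0.089169.
d = 0.399254 + 0.089169 = 0.488423.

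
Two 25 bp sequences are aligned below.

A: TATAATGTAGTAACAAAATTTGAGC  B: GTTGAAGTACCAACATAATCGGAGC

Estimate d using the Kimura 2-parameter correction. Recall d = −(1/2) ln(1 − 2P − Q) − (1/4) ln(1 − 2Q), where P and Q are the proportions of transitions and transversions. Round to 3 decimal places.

Of 25 sites, 3 differences are transitions and 6 are transversions, so P = 3/25 = 0.12 and Q = 6/25 = 0.24.
Under the Kimura two-parameter model, d = −½ ln(1 − 2P − Q) − ¼ ln(1 − 2Q).
1 − 2P − Q = 0.52, giving −½ ln(0.52) = 0.326963.
1 − 2Q = 0.52, giving −¼ ln(0.52) = 0.163482.
d = 0.326963 + 0.163482 = 0.490445.

0.490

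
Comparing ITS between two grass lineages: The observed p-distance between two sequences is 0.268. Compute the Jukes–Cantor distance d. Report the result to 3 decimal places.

0.332

d = −(3/4) ln(1 − 4p/3) = −0.75 ln(1 − 0.357333) = −0.75 ln(0.642667)
  = −0.75 × (-0.442129) = 0.331597 substitutions/site.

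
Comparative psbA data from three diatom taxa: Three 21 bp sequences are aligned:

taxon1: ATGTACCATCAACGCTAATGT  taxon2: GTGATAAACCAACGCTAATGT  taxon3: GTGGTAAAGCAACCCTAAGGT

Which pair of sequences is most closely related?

taxon1–taxon2: 6/21 differ, p = 0.286, d = 0.360.
taxon1–taxon3: 8/21 differ, p = 0.381, d = 0.532.
taxon2–taxon3: 4/21 differ, p = 0.190, d = 0.220.
The smallest distance is between taxon2 and taxon3.

taxon2 and taxon3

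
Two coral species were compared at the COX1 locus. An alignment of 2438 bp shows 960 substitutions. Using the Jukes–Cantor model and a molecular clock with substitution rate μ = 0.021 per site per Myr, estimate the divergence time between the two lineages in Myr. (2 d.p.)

13.29

p = 960/2438 ≈ 0.393765.
d = −(3/4) ln(1 − 4p/3) = −0.75 ln(1 − 0.52502) = −0.75 ln(0.47498)
  = −0.75 × (-0.744483) = 0.558362 substitutions/site.
Under a molecular clock d = 2μt, so t = d/(2μ) = 0.558362 / (2 × 0.021) = 13.29 Myr.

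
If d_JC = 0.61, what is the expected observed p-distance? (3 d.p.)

p = (3/4)(1 − e^(−4d/3)) = 0.75 × (1 − e^(-0.813333)) = 0.75 × (1 − 0.443378) = 0.417467.

0.417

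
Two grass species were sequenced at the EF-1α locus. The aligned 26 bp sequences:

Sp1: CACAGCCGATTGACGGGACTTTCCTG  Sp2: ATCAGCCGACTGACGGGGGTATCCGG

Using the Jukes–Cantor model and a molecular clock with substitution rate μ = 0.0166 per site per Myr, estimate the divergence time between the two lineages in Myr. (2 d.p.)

10.05

The sequences differ at 7 of 26 sites (1, 2, 10, 18, 19, 21, 25), so p = 7/26 ≈ 0.269231.
d = −(3/4) ln(1 − 4p/3) = −0.75 ln(1 − 0.358975) = −0.75 ln(0.641025)
  = −0.75 × (-0.444687) = 0.333515 substitutions/site.
Under a molecular clock d = 2μt, so t = d/(2μ) = 0.333515 / (2 × 0.0166) = 10.05 Myr.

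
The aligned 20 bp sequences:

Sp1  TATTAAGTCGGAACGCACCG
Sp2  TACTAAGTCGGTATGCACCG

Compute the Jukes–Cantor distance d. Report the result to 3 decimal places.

The sequences differ at 3 of 20 sites (3, 12, 14), so p = 3/20 = 0.15.
d = −(3/4) ln(1 − 4p/3) = −0.75 ln(1 − 0.2) = −0.75 ln(0.8)
  = −0.75 × (-0.223144) = 0.167358 substitutions/site.

0.167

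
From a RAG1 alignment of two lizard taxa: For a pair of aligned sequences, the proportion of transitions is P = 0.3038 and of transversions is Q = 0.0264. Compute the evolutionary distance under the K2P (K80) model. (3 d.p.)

Under the Kimura two-parameter model, d = −½ ln(1 − 2P − Q) − ¼ ln(1 − 2Q).
1 − 2P − Q = 0.366, giving −½ ln(0.366) = 0.502561.
1 − 2Q = 0.9472, giving −¼ ln(0.9472) = 0.013561.
d = 0.502561 + 0.013561 = 0.516122.

0.516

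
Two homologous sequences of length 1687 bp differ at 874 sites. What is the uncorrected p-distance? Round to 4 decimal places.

p = 874/1687 = 0.518079… ≈ 0.5181 (to 4 d.p.).

0.5181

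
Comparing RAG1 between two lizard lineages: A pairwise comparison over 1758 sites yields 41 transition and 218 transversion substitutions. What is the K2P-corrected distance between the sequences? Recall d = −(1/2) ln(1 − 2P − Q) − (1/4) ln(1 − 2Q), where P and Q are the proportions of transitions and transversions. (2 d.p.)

P = 41/1758 ≈ 0.023322 and Q = 218/1758 ≈ 0.124005.
Under the Kimura two-parameter model, d = −½ ln(1 − 2P − Q) − ¼ ln(1 − 2Q).
1 − 2P − Q = 0.829351, giving −½ ln(0.829351) = 0.093556.
1 − 2Q = 0.75199, giving −¼ ln(0.75199) = 0.071258.
d = 0.093556 + 0.071258 = 0.164814.

0.16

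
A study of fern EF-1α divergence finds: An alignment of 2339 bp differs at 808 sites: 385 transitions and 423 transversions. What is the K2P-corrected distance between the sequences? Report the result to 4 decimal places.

P = 385/2339 ≈ 0.1646 and Q = 423/2339 ≈ 0.180847.
Under the Kimura two-parameter model, d = −½ ln(1 − 2P − Q) − ¼ ln(1 − 2Q).
1 − 2P − Q = 0.489953, giving −½ ln(0.489953) = 0.356723.
1 − 2Q = 0.638306, giving −¼ ln(0.638306) = 0.112234.
d = 0.356723 + 0.112234 = 0.468957.

0.4690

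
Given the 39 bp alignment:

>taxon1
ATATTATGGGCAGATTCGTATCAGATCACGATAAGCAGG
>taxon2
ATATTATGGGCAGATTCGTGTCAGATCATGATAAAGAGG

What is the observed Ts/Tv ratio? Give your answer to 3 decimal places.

3.000

Transitions are A↔G and C↔T; transversions are all other mismatches.
Transitions: 3. Transversions: 1.
R = 3/1 = 3.000.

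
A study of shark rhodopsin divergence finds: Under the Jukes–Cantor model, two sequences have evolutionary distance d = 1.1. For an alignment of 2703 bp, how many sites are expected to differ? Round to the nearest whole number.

Invert JC69: p = (3/4)(1 − e^(−4d/3)) = 0.75 × (1 − e^(-1.466667)) = 0.75 × (1 − 0.230693) = 0.576980.
Expected differing sites = pL ≈ 0.576980 × 2703 = 1559.57694 ≈ 1560.

1560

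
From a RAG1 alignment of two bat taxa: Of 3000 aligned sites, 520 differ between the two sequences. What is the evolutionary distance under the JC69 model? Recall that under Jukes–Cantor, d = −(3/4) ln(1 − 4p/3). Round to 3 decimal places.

p = 520/3000 ≈ 0.173333.
d = −(3/4) ln(1 − 4p/3) = −0.75 ln(1 − 0.231111) = −0.75 ln(0.768889)
  = −0.75 × (-0.262809) = 0.197107 substitutions/site.

0.197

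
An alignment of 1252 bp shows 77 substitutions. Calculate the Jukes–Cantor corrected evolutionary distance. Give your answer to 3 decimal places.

0.064

p = 77/1252 ≈ 0.061502.
d = −(3/4) ln(1 − 4p/3) = −0.75 ln(1 − 0.082003) = −0.75 ln(0.917997)
  = −0.75 × (-0.085561) = 0.064171 substitutions/site.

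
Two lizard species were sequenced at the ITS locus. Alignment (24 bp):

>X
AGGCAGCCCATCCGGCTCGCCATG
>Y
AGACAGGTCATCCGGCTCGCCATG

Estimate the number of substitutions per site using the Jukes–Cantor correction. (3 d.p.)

The sequences differ at 3 of 24 sites (3, 7, 8), so p = 3/24 = 0.125.
d = −(3/4) ln(1 − 4p/3) = −0.75 ln(1 − 0.166667) = −0.75 ln(0.833333)
  = −0.75 × (-0.182322) = 0.136742 substitutions/site.

0.137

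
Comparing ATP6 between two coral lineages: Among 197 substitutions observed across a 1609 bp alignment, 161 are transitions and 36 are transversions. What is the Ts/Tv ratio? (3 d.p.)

R = 161/36 = 4.472222… ≈ 4.472 (to 3 d.p.).

4.472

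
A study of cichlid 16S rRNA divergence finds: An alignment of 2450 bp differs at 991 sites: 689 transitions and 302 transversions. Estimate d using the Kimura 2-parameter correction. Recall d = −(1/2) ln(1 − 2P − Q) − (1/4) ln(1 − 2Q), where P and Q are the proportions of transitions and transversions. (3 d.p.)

0.649

P = 689/2450 ≈ 0.281224 and Q = 302/2450 ≈ 0.123265.
Under the Kimura two-parameter model, d = −½ ln(1 − 2P − Q) − ¼ ln(1 − 2Q).
1 − 2P − Q = 0.314287, giving −½ ln(0.314287) = 0.578724.
1 − 2Q = 0.75347, giving −¼ ln(0.75347) = 0.070767.
d = 0.578724 + 0.070767 = 0.649491.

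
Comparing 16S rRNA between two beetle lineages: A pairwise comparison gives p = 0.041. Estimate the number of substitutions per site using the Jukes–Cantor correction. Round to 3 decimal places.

0.042

d = −(3/4) ln(1 − 4p/3) = −0.75 ln(1 − 0.054667) = −0.75 ln(0.945333)
  = −0.75 × (-0.056218) = 0.042164 substitutions/site.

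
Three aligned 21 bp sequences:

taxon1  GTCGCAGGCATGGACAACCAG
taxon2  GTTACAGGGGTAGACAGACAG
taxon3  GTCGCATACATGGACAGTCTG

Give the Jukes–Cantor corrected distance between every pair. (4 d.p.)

taxon1–taxon2: 7/21 sites differ → p ≈ 0.333333, d = −0.75 ln(1 − 0.444444) = 0.440839 ≈ 0.4408.
taxon1–taxon3: 5/21 sites differ → p ≈ 0.238095, d = −0.75 ln(1 − 0.31746) = 0.286451 ≈ 0.2865.
taxon2–taxon3: 9/21 sites differ → p ≈ 0.428571, d = −0.75 ln(1 − 0.571428) = 0.635472 ≈ 0.6355.

d(taxon1,taxon2) = 0.4408, d(taxon1,taxon3) = 0.2865, d(taxon2,taxon3) = 0.6355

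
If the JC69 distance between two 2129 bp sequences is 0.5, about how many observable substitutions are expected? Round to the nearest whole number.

Invert JC69: p = (3/4)(1 − e^(−4d/3)) = 0.75 × (1 − e^(-0.666667)) = 0.75 × (1 − 0.513417) = 0.364937.
Expected differing sites = pL ≈ 0.364937 × 2129 = 776.950873 ≈ 777.

777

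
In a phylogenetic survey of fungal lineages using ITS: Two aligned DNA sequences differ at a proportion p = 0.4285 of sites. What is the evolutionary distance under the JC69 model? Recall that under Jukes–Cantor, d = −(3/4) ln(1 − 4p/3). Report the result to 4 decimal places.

d = −(3/4) ln(1 − 4p/3) = −0.75 ln(1 − 0.571333) = −0.75 ln(0.428667)
  = −0.75 × (-0.847075) = 0.635306 substitutions/site.

0.6353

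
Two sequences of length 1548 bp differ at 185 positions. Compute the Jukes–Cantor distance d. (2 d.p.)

0.13

p = 185/1548 ≈ 0.119509.
d = −(3/4) ln(1 − 4p/3) = −0.75 ln(1 − 0.159345) = −0.75 ln(0.840655)
  = −0.75 × (-0.173574) = 0.130181 substitutions/site.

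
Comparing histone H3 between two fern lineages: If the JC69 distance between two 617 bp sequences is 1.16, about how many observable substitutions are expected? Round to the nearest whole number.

364

Invert JC69: p = (3/4)(1 − e^(−4d/3)) = 0.75 × (1 − e^(-1.546667)) = 0.75 × (1 − 0.212957) = 0.590282.
Expected differing sites = pL ≈ 0.590282 × 617 = 364.203994 ≈ 364.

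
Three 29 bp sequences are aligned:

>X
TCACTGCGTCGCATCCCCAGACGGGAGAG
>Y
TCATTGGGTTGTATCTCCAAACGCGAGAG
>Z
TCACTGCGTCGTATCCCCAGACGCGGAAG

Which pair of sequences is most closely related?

X and Z

X–Y: 7/29 differ, p = 0.241, d = 0.291.
X–Z: 4/29 differ, p = 0.138, d = 0.152.
Y–Z: 7/29 differ, p = 0.241, d = 0.291.
The smallest distance is between X and Z.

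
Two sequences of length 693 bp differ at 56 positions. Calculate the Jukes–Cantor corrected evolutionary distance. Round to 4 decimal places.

p = 56/693 ≈ 0.080808.
d = −(3/4) ln(1 − 4p/3) = −0.75 ln(1 − 0.107744) = −0.75 ln(0.892256)
  = −0.75 × (-0.114002) = 0.085502 substitutions/site.

0.0855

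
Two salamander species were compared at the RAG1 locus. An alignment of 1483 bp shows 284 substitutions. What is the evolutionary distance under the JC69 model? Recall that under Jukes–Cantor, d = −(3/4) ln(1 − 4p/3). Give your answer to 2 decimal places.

p = 284/1483 ≈ 0.191504.
d = −(3/4) ln(1 − 4p/3) = −0.75 ln(1 − 0.255339) = −0.75 ln(0.744661)
  = −0.75 × (-0.294826) = 0.221120 substitutions/site.

0.22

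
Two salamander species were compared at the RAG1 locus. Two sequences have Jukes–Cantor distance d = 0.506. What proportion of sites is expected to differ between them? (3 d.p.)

0.368

p = (3/4)(1 − e^(−4d/3)) = 0.75 × (1 − e^(-0.674667)) = 0.75 × (1 − 0.509326) = 0.368006.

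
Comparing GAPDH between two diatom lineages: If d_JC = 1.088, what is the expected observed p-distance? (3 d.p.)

0.574

p = (3/4)(1 − e^(−4d/3)) = 0.75 × (1 − e^(-1.450667)) = 0.75 × (1 − 0.234414) = 0.574190.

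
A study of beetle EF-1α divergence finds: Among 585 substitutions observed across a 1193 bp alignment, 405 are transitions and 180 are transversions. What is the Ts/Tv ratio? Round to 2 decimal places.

2.25

R = 405/180 = 2.25.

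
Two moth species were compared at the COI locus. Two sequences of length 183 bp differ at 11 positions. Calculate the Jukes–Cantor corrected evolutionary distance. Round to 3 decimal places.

p = 11/183 ≈ 0.060109.
d = −(3/4) ln(1 − 4p/3) = −0.75 ln(1 − 0.080145) = −0.75 ln(0.919855)
  = −0.75 × (-0.083539) = 0.062654 substitutions/site.

0.063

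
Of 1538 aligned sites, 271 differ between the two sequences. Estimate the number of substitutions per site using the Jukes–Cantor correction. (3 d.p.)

p = 271/1538 ≈ 0.176203.
d = −(3/4) ln(1 − 4p/3) = −0.75 ln(1 − 0.234937) = −0.75 ln(0.765063)
  = −0.75 × (-0.267797) = 0.200848 substitutions/site.

0.201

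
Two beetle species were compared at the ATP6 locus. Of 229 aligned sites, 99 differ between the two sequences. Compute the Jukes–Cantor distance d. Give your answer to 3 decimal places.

p = 99/229 ≈ 0.432314.
d = −(3/4) ln(1 − 4p/3) = −0.75 ln(1 − 0.576419) = −0.75 ln(0.423581)
  = −0.75 × (-0.859011) = 0.644258 substitutions/site.

0.644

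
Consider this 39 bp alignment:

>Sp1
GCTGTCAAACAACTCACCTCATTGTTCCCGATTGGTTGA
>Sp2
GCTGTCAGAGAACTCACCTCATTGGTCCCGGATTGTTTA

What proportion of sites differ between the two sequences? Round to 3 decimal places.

0.179

The sequences differ at 7 of 39 positions (sites 8, 10, 25, 31, 32, 34, 38).
p = 7/39 = 0.179487… ≈ 0.179 (to 3 d.p.).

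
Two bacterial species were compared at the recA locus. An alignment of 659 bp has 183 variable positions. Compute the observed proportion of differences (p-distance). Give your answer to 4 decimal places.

0.2777

p = 183/659 = 0.277693… ≈ 0.2777 (to 4 d.p.).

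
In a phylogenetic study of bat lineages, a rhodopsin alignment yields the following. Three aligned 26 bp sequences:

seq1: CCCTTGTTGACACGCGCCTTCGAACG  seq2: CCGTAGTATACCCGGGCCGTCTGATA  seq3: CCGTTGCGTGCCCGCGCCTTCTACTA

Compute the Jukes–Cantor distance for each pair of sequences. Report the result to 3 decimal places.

seq1–seq2: 11/26 sites differ → p ≈ 0.423077, d = −0.75 ln(1 − 0.564103) = 0.622762 ≈ 0.623.
seq1–seq3: 10/26 sites differ → p ≈ 0.384615, d = −0.75 ln(1 − 0.51282) = 0.539341 ≈ 0.539.
seq2–seq3: 8/26 sites differ → p ≈ 0.307692, d = −0.75 ln(1 − 0.410256) = 0.396050 ≈ 0.396.

d(seq1,seq2) = 0.623, d(seq1,seq3) = 0.539, d(seq2,seq3) = 0.396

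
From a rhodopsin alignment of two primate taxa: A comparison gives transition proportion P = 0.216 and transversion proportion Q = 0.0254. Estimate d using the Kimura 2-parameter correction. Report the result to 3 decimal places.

Under the Kimura two-parameter model, d = −½ ln(1 − 2P − Q) − ¼ ln(1 − 2Q).
1 − 2P − Q = 0.5426, giving −½ ln(0.5426) = 0.305691.
1 − 2Q = 0.9492, giving −¼ ln(0.9492) = 0.013034.
d = 0.305691 + 0.013034 = 0.318725.

0.319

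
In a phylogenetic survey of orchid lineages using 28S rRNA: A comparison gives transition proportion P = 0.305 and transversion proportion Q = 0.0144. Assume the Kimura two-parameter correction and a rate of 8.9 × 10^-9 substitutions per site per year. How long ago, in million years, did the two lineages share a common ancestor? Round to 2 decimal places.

Under the Kimura two-parameter model, d = −½ ln(1 − 2P − Q) − ¼ ln(1 − 2Q).
1 − 2P − Q = 0.3756, giving −½ ln(0.3756) = 0.489615.
1 − 2Q = 0.9712, giving −¼ ln(0.9712) = 0.007306.
d = 0.489615 + 0.007306 = 0.496921.
Under a molecular clock d = 2μt, so t = d/(2μ) = 0.496921 / (2 × 8.9 × 10^-9) = 27.92 million years.

27.92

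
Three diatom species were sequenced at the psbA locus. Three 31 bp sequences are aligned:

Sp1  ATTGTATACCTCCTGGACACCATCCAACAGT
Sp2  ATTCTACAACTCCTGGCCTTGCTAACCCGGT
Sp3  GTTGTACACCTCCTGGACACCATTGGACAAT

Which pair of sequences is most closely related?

Sp1–Sp2: 13/31 differ, p = 0.419, d = 0.614.
Sp1–Sp3: 6/31 differ, p = 0.194, d = 0.224.
Sp2–Sp3: 14/31 differ, p = 0.452, d = 0.691.
The smallest distance is between Sp1 and Sp3.

Sp1 and Sp3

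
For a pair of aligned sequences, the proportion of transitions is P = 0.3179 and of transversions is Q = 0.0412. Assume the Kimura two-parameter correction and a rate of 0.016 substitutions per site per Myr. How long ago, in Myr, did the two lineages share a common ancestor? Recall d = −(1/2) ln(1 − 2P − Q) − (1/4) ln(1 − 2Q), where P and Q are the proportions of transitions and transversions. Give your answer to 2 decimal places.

18.33

Under the Kimura two-parameter model, d = −½ ln(1 − 2P − Q) − ¼ ln(1 − 2Q).
1 − 2P − Q = 0.323, giving −½ ln(0.323) = 0.565051.
1 − 2Q = 0.9176, giving −¼ ln(0.9176) = 0.021498.
d = 0.565051 + 0.021498 = 0.586549.
Under a molecular clock d = 2μt, so t = d/(2μ) = 0.586549 / (2 × 0.016) = 18.33 Myr.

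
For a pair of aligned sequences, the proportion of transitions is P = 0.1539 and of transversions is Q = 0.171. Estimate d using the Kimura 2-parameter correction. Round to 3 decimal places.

0.430

Under the Kimura two-parameter model, d = −½ ln(1 − 2P − Q) − ¼ ln(1 − 2Q).
1 − 2P − Q = 0.5212, giving −½ ln(0.5212) = 0.325811.
1 − 2Q = 0.658, giving −¼ ln(0.658) = 0.104638.
d = 0.325811 + 0.104638 = 0.430449.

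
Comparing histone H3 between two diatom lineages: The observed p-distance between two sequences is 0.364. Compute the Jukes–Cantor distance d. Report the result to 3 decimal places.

d = −(3/4) ln(1 − 4p/3) = −0.75 ln(1 − 0.485333) = −0.75 ln(0.514667)
  = −0.75 × (-0.664235) = 0.498176 substitutions/site.

0.498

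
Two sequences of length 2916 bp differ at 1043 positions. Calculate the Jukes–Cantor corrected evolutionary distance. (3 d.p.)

p = 1043/2916 ≈ 0.357682.
d = −(3/4) ln(1 − 4p/3) = −0.75 ln(1 − 0.476909) = −0.75 ln(0.523091)
  = −0.75 × (-0.648000) = 0.486000 substitutions/site.

0.486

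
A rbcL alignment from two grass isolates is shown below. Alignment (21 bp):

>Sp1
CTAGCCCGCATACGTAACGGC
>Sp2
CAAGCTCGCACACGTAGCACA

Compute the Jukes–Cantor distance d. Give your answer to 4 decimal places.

The sequences differ at 7 of 21 sites (2, 6, 11, 17, 19, 20, 21), so p = 7/21 ≈ 0.333333.
d = −(3/4) ln(1 − 4p/3) = −0.75 ln(1 − 0.444444) = −0.75 ln(0.555556)
  = −0.75 × (-0.587786) = 0.440840 substitutions/site.

0.4408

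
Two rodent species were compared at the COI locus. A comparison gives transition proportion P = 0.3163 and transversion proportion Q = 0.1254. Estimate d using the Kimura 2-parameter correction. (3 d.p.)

Under the Kimura two-parameter model, d = −½ ln(1 − 2P − Q) − ¼ ln(1 − 2Q).
1 − 2P − Q = 0.242, giving −½ ln(0.242) = 0.709409.
1 − 2Q = 0.7492, giving −¼ ln(0.7492) = 0.072187.
d = 0.709409 + 0.072187 = 0.781596.

0.782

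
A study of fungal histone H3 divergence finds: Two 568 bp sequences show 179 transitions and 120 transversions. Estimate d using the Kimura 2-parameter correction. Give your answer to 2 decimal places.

P = 179/568 ≈ 0.315141 and Q = 120/568 ≈ 0.211268.
Under the Kimura two-parameter model, d = −½ ln(1 − 2P − Q) − ¼ ln(1 − 2Q).
1 − 2P − Q = 0.15845, giving −½ ln(0.15845) = 0.921158.
1 − 2Q = 0.577464, giving −¼ ln(0.577464) = 0.137277.
d = 0.921158 + 0.137277 = 1.058435.

1.06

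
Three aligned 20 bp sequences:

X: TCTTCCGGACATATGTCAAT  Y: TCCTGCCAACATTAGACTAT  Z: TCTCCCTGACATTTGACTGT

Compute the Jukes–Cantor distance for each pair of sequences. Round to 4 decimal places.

d(X,Y) = 0.5716, d(X,Z) = 0.3831, d(Y,Z) = 0.4715

X–Y: 8/20 sites differ → p = 0.4, d = −0.75 ln(1 − 0.533333) = 0.571605 ≈ 0.5716.
X–Z: 6/20 sites differ → p = 0.3, d = −0.75 ln(1 − 0.4) = 0.383119 ≈ 0.3831.
Y–Z: 7/20 sites differ → p = 0.35, d = −0.75 ln(1 − 0.466667) = 0.471457 ≈ 0.4715.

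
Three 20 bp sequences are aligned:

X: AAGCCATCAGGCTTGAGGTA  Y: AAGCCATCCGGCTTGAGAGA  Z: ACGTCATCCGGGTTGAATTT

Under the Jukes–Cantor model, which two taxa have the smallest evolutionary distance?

X–Y: 3/20 differ, p = 0.150, d = 0.167.
X–Z: 7/20 differ, p = 0.350, d = 0.471.
Y–Z: 7/20 differ, p = 0.350, d = 0.471.
The smallest distance is between X and Y.

X and Y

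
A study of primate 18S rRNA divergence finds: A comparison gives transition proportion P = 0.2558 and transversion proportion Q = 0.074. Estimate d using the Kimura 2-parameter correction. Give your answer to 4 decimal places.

0.4805

Under the Kimura two-parameter model, d = −½ ln(1 − 2P − Q) − ¼ ln(1 − 2Q).
1 − 2P − Q = 0.4144, giving −½ ln(0.4144) = 0.440462.
1 − 2Q = 0.852, giving −¼ ln(0.852) = 0.040042.
d = 0.440462 + 0.040042 = 0.480504.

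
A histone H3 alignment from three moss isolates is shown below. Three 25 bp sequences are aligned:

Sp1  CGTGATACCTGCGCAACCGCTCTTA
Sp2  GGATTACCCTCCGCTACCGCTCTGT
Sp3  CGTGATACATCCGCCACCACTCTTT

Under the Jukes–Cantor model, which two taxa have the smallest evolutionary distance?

Sp1 and Sp3

Sp1–Sp2: 10/25 differ, p = 0.400, d = 0.572.
Sp1–Sp3: 5/25 differ, p = 0.200, d = 0.233.
Sp2–Sp3: 10/25 differ, p = 0.400, d = 0.572.
The smallest distance is between Sp1 and Sp3.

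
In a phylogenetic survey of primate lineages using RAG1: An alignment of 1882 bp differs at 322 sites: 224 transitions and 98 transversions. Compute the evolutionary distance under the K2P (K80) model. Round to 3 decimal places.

0.199

P = 224/1882 ≈ 0.119022 and Q = 98/1882 ≈ 0.052072.
Under the Kimura two-parameter model, d = −½ ln(1 − 2P − Q) − ¼ ln(1 − 2Q).
1 − 2P − Q = 0.709884, giving −½ ln(0.709884) = 0.171327.
1 − 2Q = 0.895856, giving −¼ ln(0.895856) = 0.027494.
d = 0.171327 + 0.027494 = 0.198821.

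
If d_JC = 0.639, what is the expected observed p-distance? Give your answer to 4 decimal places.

p = (3/4)(1 − e^(−4d/3)) = 0.75 × (1 − e^(-0.852)) = 0.75 × (1 − 0.426561) = 0.430079.

0.4301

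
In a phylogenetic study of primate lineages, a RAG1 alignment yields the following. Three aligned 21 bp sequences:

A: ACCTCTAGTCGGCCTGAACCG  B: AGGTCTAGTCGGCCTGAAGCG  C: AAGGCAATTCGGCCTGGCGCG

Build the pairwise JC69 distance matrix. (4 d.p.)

A–B: 3/21 sites differ → p ≈ 0.142857, d = −0.75 ln(1 − 0.190476) = 0.158482 ≈ 0.1585.
A–C: 8/21 sites differ → p ≈ 0.380952, d = −0.75 ln(1 − 0.507936) = 0.531860 ≈ 0.5319.
B–C: 6/21 sites differ → p ≈ 0.285714, d = −0.75 ln(1 − 0.380952) = 0.359679 ≈ 0.3597.

d(A,B) = 0.1585, d(A,C) = 0.5319, d(B,C) = 0.3597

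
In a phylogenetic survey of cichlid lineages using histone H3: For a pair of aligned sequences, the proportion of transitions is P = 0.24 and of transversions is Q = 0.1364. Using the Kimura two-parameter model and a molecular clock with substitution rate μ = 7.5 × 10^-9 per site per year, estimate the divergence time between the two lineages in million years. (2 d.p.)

37.25

Under the Kimura two-parameter model, d = −½ ln(1 − 2P − Q) − ¼ ln(1 − 2Q).
1 − 2P − Q = 0.3836, giving −½ ln(0.3836) = 0.479077.
1 − 2Q = 0.7272, giving −¼ ln(0.7272) = 0.079638.
d = 0.479077 + 0.079638 = 0.558715.
Under a molecular clock d = 2μt, so t = d/(2μ) = 0.558715 / (2 × 7.5 × 10^-9) = 37.25 million years.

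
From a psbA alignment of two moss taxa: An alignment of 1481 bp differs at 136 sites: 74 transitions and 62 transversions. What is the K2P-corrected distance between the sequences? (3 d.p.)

P = 74/1481 ≈ 0.049966 and Q = 62/1481 ≈ 0.041864.
Under the Kimura two-parameter model, d = −½ ln(1 − 2P − Q) − ¼ ln(1 − 2Q).
1 − 2P − Q = 0.858204, giving −½ ln(0.858204) = 0.076457.
1 − 2Q = 0.916272, giving −¼ ln(0.916272) = 0.021861.
d = 0.076457 + 0.021861 = 0.098318.

0.098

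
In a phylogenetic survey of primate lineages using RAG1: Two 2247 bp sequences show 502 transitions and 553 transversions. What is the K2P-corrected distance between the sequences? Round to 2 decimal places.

P = 502/2247 ≈ 0.223409 and Q = 553/2247 ≈ 0.246106.
Under the Kimura two-parameter model, d = −½ ln(1 − 2P − Q) − ¼ ln(1 − 2Q).
1 − 2P − Q = 0.307076, giving −½ ln(0.307076) = 0.590330.
1 − 2Q = 0.507788, giving −¼ ln(0.507788) = 0.169423.
d = 0.590330 + 0.169423 = 0.759753.

0.76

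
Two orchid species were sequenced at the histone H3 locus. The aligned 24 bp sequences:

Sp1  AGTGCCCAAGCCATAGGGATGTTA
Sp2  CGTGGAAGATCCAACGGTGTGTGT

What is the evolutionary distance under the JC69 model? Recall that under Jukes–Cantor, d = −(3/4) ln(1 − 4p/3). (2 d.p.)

The sequences differ at 12 of 24 sites, so p = 12/24 = 0.5.
d = −(3/4) ln(1 − 4p/3) = −0.75 ln(1 − 0.666667) = −0.75 ln(0.333333)
  = −0.75 × (-1.098613) = 0.823960 substitutions/site.

0.82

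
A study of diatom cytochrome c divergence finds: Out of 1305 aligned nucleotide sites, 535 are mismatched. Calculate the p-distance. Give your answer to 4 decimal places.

0.4100

p = 535/1305 = 0.409961… ≈ 0.4100 (to 4 d.p.).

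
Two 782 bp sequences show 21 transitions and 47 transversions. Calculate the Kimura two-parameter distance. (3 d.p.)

P = 21/782 ≈ 0.026854 and Q = 47/782 ≈ 0.060102.
Under the Kimura two-parameter model, d = −½ ln(1 − 2P − Q) − ¼ ln(1 − 2Q).
1 − 2P − Q = 0.88619, giving −½ ln(0.88619) = 0.060412.
1 − 2Q = 0.879796, giving −¼ ln(0.879796) = 0.032016.
d = 0.060412 + 0.032016 = 0.092428.

0.092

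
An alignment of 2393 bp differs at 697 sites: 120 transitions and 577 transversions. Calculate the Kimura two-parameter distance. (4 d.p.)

P = 120/2393 ≈ 0.050146 and Q = 577/2393 ≈ 0.24112.
Under the Kimura two-parameter model, d = −½ ln(1 − 2P − Q) − ¼ ln(1 − 2Q).
1 − 2P − Q = 0.658588, giving −½ ln(0.658588) = 0.208829.
1 − 2Q = 0.51776, giving −¼ ln(0.51776) = 0.164561.
d = 0.208829 + 0.164561 = 0.373390.

0.3734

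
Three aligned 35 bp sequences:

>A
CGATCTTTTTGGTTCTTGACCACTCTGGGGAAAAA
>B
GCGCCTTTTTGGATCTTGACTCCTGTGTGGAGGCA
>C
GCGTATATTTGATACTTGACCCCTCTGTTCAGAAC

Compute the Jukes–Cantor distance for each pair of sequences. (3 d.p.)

d(A,B) = 0.458, d(A,C) = 0.513, d(B,C) = 0.513

A–B: 12/35 sites differ → p ≈ 0.342857, d = −0.75 ln(1 − 0.457143) = 0.458182 ≈ 0.458.
A–C: 13/35 sites differ → p ≈ 0.371429, d = −0.75 ln(1 − 0.495239) = 0.512753 ≈ 0.513.
B–C: 13/35 sites differ → p ≈ 0.371429, d = −0.75 ln(1 − 0.495239) = 0.512753 ≈ 0.513.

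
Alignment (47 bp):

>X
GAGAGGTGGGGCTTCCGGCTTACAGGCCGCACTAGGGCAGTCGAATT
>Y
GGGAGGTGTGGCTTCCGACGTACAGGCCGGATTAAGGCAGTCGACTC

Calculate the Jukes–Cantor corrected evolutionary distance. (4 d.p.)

The sequences differ at 9 of 47 sites (2, 9, 18, 20, 30, 32, 35, 45, 47), so p = 9/47 ≈ 0.191489.
d = −(3/4) ln(1 − 4p/3) = −0.75 ln(1 − 0.255319) = −0.75 ln(0.744681)
  = −0.75 × (-0.294799) = 0.221099 substitutions/site.

0.2211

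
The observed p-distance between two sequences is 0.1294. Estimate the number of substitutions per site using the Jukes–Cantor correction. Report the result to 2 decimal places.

d = −(3/4) ln(1 − 4p/3) = −0.75 ln(1 − 0.172533) = −0.75 ln(0.827467)
  = −0.75 × (-0.189386) = 0.142040 substitutions/site.

0.14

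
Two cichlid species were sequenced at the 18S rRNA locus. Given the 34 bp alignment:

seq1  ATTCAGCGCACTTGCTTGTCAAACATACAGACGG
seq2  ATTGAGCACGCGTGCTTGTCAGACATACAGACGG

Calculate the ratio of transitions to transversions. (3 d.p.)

1.500

Transitions are A↔G and C↔T; transversions are all other mismatches.
Transitions: 3. Transversions: 2.
R = 3/2 = 1.500.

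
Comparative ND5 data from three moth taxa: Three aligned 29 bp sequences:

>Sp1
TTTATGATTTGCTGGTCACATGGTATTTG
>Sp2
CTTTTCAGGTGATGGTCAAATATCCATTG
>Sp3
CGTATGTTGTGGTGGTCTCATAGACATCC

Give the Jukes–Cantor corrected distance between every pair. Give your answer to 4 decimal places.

d(Sp1,Sp2) = 0.6018, d(Sp1,Sp3) = 0.6018, d(Sp2,Sp3) = 0.6018

Sp1–Sp2: 12/29 sites differ → p ≈ 0.413793, d = −0.75 ln(1 − 0.551724) = 0.601760 ≈ 0.6018.
Sp1–Sp3: 12/29 sites differ → p ≈ 0.413793, d = −0.75 ln(1 − 0.551724) = 0.601760 ≈ 0.6018.
Sp2–Sp3: 12/29 sites differ → p ≈ 0.413793, d = −0.75 ln(1 − 0.551724) = 0.601760 ≈ 0.6018.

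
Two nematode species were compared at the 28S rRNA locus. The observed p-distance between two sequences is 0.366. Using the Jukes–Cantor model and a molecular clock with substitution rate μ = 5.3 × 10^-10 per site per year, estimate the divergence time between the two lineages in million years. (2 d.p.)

473.65

d = −(3/4) ln(1 − 4p/3) = −0.75 ln(1 − 0.488) = −0.75 ln(0.512)
  = −0.75 × (-0.669431) = 0.502073 substitutions/site.
Under a molecular clock d = 2μt, so t = d/(2μ) = 0.502073 / (2 × 5.3 × 10^-10) = 473.65 million years.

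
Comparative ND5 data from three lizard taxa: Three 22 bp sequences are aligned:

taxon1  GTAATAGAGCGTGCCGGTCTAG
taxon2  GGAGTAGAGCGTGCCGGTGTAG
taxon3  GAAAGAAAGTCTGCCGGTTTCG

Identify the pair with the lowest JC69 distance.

taxon1 and taxon2

taxon1–taxon2: 3/22 differ, p = 0.136, d = 0.151.
taxon1–taxon3: 7/22 differ, p = 0.318, d = 0.414.
taxon2–taxon3: 8/22 differ, p = 0.364, d = 0.497.
The smallest distance is between taxon1 and taxon2.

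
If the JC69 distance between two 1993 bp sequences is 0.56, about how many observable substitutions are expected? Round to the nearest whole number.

Invert JC69: p = (3/4)(1 − e^(−4d/3)) = 0.75 × (1 − e^(-0.746667)) = 0.75 × (1 − 0.473944) = 0.394542.
Expected differing sites = pL ≈ 0.394542 × 1993 = 786.322206 ≈ 786.

786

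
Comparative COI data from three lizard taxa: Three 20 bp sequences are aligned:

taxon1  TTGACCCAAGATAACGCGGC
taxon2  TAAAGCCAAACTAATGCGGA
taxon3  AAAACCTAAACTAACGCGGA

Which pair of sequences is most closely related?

taxon2 and taxon3

taxon1–taxon2: 7/20 differ, p = 0.350, d = 0.471.
taxon1–taxon3: 7/20 differ, p = 0.350, d = 0.471.
taxon2–taxon3: 4/20 differ, p = 0.200, d = 0.233.
The smallest distance is between taxon2 and taxon3.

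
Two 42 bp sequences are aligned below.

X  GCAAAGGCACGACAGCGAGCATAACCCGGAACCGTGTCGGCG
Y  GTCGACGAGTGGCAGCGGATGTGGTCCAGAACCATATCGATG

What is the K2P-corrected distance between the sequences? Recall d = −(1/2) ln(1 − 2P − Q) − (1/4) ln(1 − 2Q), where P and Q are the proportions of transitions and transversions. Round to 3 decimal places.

1.103

Of 42 sites, 17 differences are transitions and 3 are transversions, so P = 17/42 ≈ 0.404762 and Q = 3/42 ≈ 0.071429.
Under the Kimura two-parameter model, d = −½ ln(1 − 2P − Q) − ¼ ln(1 − 2Q).
1 − 2P − Q = 0.119047, giving −½ ln(0.119047) = 1.064118.
1 − 2Q = 0.857142, giving −¼ ln(0.857142) = 0.038538.
d = 1.064118 + 0.038538 = 1.102656.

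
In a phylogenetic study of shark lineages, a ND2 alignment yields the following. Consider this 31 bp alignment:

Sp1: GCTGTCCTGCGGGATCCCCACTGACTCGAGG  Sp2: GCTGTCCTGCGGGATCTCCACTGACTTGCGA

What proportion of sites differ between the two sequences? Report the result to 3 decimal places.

The sequences differ at 4 of 31 positions (sites 17, 27, 29, 31).
p = 4/31 = 0.129032… ≈ 0.129 (to 3 d.p.).

0.129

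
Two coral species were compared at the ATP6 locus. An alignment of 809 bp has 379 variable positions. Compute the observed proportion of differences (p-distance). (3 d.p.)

0.468

p = 379/809 = 0.468479… ≈ 0.468 (to 3 d.p.).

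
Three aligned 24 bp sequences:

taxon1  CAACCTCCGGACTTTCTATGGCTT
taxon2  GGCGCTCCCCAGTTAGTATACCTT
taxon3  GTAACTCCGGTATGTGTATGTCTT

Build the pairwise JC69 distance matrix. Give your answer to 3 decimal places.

taxon1–taxon2: 11/24 sites differ → p ≈ 0.458333, d = −0.75 ln(1 − 0.611111) = 0.708346 ≈ 0.708.
taxon1–taxon3: 8/24 sites differ → p ≈ 0.333333, d = −0.75 ln(1 − 0.444444) = 0.440839 ≈ 0.441.
taxon2–taxon3: 11/24 sites differ → p ≈ 0.458333, d = −0.75 ln(1 − 0.611111) = 0.708346 ≈ 0.708.

d(taxon1,taxon2) = 0.708, d(taxon1,taxon3) = 0.441, d(taxon2,taxon3) = 0.708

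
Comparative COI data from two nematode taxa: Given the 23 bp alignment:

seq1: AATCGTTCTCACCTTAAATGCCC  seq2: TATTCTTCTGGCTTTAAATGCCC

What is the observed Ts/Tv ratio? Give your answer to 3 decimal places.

1.000

Transitions are A↔G and C↔T; transversions are all other mismatches.
Transitions: 3. Transversions: 3.
R = 3/3 = 1.000.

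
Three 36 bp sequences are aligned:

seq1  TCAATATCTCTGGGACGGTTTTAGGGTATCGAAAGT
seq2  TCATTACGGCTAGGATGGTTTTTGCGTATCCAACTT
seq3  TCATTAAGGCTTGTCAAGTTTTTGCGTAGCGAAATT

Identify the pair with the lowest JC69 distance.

seq2 and seq3

seq1–seq2: 11/36 differ, p = 0.306, d = 0.392.
seq1–seq3: 13/36 differ, p = 0.361, d = 0.493.
seq2–seq3: 9/36 differ, p = 0.250, d = 0.304.
The smallest distance is between seq2 and seq3.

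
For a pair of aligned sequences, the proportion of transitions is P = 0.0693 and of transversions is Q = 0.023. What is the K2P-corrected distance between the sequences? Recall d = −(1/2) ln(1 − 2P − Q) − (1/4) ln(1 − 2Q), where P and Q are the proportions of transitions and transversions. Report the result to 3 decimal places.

Under the Kimura two-parameter model, d = −½ ln(1 − 2P − Q) − ¼ ln(1 − 2Q).
1 − 2P − Q = 0.8384, giving −½ ln(0.8384) = 0.088130.
1 − 2Q = 0.954, giving −¼ ln(0.954) = 0.011773.
d = 0.088130 + 0.011773 = 0.099903.

0.100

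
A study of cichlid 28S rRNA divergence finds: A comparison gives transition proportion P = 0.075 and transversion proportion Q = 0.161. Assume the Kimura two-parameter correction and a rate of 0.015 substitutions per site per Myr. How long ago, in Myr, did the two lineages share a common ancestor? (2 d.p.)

9.45

Under the Kimura two-parameter model, d = −½ ln(1 − 2P − Q) − ¼ ln(1 − 2Q).
1 − 2P − Q = 0.689, giving −½ ln(0.689) = 0.186257.
1 − 2Q = 0.678, giving −¼ ln(0.678) = 0.097152.
d = 0.186257 + 0.097152 = 0.283409.
Under a molecular clock d = 2μt, so t = d/(2μ) = 0.283409 / (2 × 0.015) = 9.45 Myr.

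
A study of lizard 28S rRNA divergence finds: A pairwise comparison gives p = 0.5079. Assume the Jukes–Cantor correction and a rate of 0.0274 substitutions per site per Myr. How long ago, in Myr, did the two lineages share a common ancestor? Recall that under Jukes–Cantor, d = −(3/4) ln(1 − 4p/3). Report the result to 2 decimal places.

d = −(3/4) ln(1 − 4p/3) = −0.75 ln(1 − 0.6772) = −0.75 ln(0.3228)
  = −0.75 × (-1.130722) = 0.848042 substitutions/site.
Under a molecular clock d = 2μt, so t = d/(2μ) = 0.848042 / (2 × 0.0274) = 15.48 Myr.

15.48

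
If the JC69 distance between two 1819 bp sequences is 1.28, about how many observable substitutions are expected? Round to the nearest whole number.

1117

Invert JC69: p = (3/4)(1 − e^(−4d/3)) = 0.75 × (1 − e^(-1.706667)) = 0.75 × (1 − 0.181470) = 0.613898.
Expected differing sites = pL ≈ 0.613898 × 1819 = 1116.680462 ≈ 1117.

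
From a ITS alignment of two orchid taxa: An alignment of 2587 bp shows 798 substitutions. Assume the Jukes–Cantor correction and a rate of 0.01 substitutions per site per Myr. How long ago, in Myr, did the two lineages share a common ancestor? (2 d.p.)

19.87

p = 798/2587 ≈ 0.308465.
d = −(3/4) ln(1 − 4p/3) = −0.75 ln(1 − 0.411287) = −0.75 ln(0.588713)
  = −0.75 × (-0.529816) = 0.397362 substitutions/site.
Under a molecular clock d = 2μt, so t = d/(2μ) = 0.397362 / (2 × 0.01) = 19.87 Myr.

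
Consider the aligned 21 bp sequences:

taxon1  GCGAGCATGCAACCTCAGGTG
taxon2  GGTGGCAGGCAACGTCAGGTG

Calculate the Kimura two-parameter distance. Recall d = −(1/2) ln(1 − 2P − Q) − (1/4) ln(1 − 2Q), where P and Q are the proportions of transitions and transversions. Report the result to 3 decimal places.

0.288

Of 21 sites, 1 differences are transitions and 4 are transversions, so P = 1/21 ≈ 0.047619 and Q = 4/21 ≈ 0.190476.
Under the Kimura two-parameter model, d = −½ ln(1 − 2P − Q) − ¼ ln(1 − 2Q).
1 − 2P − Q = 0.714286, giving −½ ln(0.714286) = 0.168236.
1 − 2Q = 0.619048, giving −¼ ln(0.619048) = 0.119893.
d = 0.168236 + 0.119893 = 0.288129.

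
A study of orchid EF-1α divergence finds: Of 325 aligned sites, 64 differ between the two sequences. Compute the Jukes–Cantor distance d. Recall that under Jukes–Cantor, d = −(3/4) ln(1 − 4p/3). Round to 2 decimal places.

p = 64/325 ≈ 0.196923.
d = −(3/4) ln(1 − 4p/3) = −0.75 ln(1 − 0.262564) = −0.75 ln(0.737436)
  = −0.75 × (-0.304576) = 0.228432 substitutions/site.

0.23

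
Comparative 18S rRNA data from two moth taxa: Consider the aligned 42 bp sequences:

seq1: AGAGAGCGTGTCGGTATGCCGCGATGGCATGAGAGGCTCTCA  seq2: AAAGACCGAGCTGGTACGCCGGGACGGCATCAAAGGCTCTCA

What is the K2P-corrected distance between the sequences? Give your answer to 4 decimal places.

0.2926

Of 42 sites, 6 differences are transitions and 4 are transversions, so P = 6/42 ≈ 0.142857 and Q = 4/42 ≈ 0.095238.
Under the Kimura two-parameter model, d = −½ ln(1 − 2P − Q) − ¼ ln(1 − 2Q).
1 − 2P − Q = 0.619048, giving −½ ln(0.619048) = 0.239786.
1 − 2Q = 0.809524, giving −¼ ln(0.809524) = 0.052827.
d = 0.239786 + 0.052827 = 0.292613.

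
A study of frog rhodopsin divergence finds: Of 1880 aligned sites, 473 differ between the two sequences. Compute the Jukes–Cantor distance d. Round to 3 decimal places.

0.306

p = 473/1880 ≈ 0.251596.
d = −(3/4) ln(1 − 4p/3) = −0.75 ln(1 − 0.335461) = −0.75 ln(0.664539)
  = −0.75 × (-0.408662) = 0.306497 substitutions/site.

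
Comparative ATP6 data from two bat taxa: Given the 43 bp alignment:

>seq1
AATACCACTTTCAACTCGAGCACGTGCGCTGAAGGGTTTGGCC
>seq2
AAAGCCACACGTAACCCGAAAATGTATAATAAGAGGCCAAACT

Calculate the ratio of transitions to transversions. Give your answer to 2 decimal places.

Transitions are A↔G and C↔T; transversions are all other mismatches.
Transitions: 17. Transversions: 6.
R = 17/6 = 2.833333… ≈ 2.83 (to 2 d.p.).

2.83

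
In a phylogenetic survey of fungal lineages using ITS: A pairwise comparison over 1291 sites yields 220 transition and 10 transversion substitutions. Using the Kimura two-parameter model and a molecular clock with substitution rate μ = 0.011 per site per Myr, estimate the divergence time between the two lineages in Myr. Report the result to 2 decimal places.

P = 220/1291 ≈ 0.170411 and Q = 10/1291 ≈ 0.007746.
Under the Kimura two-parameter model, d = −½ ln(1 − 2P − Q) − ¼ ln(1 − 2Q).
1 − 2P − Q = 0.651432, giving −½ ln(0.651432) = 0.214291.
1 − 2Q = 0.984508, giving −¼ ln(0.984508) = 0.003903.
d = 0.214291 + 0.003903 = 0.218194.
Under a molecular clock d = 2μt, so t = d/(2μ) = 0.218194 / (2 × 0.011) = 9.92 Myr.

9.92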